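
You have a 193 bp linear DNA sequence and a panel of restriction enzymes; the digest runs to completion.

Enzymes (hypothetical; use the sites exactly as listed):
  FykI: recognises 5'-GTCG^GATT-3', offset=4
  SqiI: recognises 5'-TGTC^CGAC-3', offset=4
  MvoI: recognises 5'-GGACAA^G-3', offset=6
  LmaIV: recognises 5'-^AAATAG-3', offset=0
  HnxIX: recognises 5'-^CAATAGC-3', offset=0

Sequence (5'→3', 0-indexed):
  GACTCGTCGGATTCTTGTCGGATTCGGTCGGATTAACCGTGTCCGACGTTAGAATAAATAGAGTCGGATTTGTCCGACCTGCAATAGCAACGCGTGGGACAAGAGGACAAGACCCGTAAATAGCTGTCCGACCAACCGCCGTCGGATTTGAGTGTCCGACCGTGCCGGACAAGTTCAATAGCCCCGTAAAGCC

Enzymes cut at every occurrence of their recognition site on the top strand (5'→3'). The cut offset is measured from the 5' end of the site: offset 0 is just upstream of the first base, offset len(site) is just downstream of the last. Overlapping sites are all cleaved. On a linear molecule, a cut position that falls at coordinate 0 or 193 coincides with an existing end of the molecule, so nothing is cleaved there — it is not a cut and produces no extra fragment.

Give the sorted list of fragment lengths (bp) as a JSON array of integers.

Scan for sites:
  FykI GTCGGATT/4: at [5, 16, 26, 62, 140] ⇒ [9, 20, 30, 66, 144]
  SqiI TGTCCGAC/4: at [39, 70, 124, 152] ⇒ [43, 74, 128, 156]
  MvoI GGACAAG/6: at [96, 104, 166] ⇒ [102, 110, 172]
  LmaIV AAATAG/0: at [55, 117] ⇒ [55, 117]
  HnxIX CAATAGC/0: at [81, 175] ⇒ [81, 175]

Pooled cuts: [9, 20, 30, 43, 55, 66, 74, 81, 102, 110, 117, 128, 144, 156, 172, 175]

Fragment lengths:
  [0,9): 9 bp
  [9,20): 11 bp
  [20,30): 10 bp
  [30,43): 13 bp
  [43,55): 12 bp
  [55,66): 11 bp
  [66,74): 8 bp
  [74,81): 7 bp
  [81,102): 21 bp
  [102,110): 8 bp
  [110,117): 7 bp
  [117,128): 11 bp
  [128,144): 16 bp
  [144,156): 12 bp
  [156,172): 16 bp
  [172,175): 3 bp
  [175,193): 18 bp

[3,7,7,8,8,9,10,11,11,11,12,12,13,16,16,18,21]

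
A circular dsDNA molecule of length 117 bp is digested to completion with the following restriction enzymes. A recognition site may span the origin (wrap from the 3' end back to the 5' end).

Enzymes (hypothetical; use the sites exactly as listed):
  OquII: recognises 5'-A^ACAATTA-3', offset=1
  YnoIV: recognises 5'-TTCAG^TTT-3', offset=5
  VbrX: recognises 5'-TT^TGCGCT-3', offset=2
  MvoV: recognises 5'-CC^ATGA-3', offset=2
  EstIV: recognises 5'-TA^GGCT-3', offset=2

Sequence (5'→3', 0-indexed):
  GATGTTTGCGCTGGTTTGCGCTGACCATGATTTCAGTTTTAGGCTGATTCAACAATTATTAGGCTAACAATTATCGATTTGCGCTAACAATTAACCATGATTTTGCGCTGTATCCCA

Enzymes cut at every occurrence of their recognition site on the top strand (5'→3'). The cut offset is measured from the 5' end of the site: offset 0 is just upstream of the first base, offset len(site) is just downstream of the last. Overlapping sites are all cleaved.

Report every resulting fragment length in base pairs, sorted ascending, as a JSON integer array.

Scan for sites:
  OquII (AACAATTA, off=1): starts [50, 65, 85] → cuts [51, 66, 86]
  YnoIV (TTCAGTTT, off=5): starts [31] → cuts [36]
  VbrX (TTTGCGCT, off=2): starts [4, 14, 77, 101] → cuts [6, 16, 79, 103]
  MvoV (CCATGA, off=2): starts [24, 94] → cuts [26, 96]
  EstIV (TAGGCT, off=2): starts [39, 59] → cuts [41, 61]

All cut coordinates (distinct, sorted): [6, 16, 26, 36, 41, 51, 61, 66, 79, 86, 96, 103]

Fragments:
  6→16: 10 bp
  16→26: 10 bp
  26→36: 10 bp
  36→41: 5 bp
  41→51: 10 bp
  51→61: 10 bp
  61→66: 5 bp
  66→79: 13 bp
  79→86: 7 bp
  86→96: 10 bp
  96→103: 7 bp
  103→6 (wrap): 117-103+6 = 20 bp

[5,5,7,7,10,10,10,10,10,10,13,20]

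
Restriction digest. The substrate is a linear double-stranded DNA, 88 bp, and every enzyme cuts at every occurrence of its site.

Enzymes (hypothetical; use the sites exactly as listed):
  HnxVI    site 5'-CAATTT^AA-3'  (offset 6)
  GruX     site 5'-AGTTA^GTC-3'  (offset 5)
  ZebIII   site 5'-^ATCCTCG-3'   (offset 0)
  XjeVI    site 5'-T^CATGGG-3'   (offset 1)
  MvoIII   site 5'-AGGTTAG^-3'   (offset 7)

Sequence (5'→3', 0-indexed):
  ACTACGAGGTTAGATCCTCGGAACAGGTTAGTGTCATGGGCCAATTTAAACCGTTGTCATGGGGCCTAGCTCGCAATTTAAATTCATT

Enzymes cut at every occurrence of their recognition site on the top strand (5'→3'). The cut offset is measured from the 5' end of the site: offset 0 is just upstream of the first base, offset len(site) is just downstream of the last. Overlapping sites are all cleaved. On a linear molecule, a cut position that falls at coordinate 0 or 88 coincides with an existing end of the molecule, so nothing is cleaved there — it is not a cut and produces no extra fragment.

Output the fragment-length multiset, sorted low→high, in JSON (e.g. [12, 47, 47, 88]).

[3,9,10,13,13,18,22]

Site scan:
  HnxVI CAATTTAA/6: at [41, 73] ⇒ [47, 79]
  GruX (AGTTAGTC, off=5): no sites
  ZebIII ATCCTCG/0: at [13] ⇒ [13]
  XjeVI TCATGGG/1: at [33, 56] ⇒ [34, 57]
  MvoIII AGGTTAG/7: at [6, 24] ⇒ [13, 31]

Pooled cuts: [13, 31, 34, 47, 57, 79]

Fragment lengths:
  [0,13): 13 bp
  [13,31): 18 bp
  [31,34): 3 bp
  [34,47): 13 bp
  [47,57): 10 bp
  [57,79): 22 bp
  [79,88): 9 bp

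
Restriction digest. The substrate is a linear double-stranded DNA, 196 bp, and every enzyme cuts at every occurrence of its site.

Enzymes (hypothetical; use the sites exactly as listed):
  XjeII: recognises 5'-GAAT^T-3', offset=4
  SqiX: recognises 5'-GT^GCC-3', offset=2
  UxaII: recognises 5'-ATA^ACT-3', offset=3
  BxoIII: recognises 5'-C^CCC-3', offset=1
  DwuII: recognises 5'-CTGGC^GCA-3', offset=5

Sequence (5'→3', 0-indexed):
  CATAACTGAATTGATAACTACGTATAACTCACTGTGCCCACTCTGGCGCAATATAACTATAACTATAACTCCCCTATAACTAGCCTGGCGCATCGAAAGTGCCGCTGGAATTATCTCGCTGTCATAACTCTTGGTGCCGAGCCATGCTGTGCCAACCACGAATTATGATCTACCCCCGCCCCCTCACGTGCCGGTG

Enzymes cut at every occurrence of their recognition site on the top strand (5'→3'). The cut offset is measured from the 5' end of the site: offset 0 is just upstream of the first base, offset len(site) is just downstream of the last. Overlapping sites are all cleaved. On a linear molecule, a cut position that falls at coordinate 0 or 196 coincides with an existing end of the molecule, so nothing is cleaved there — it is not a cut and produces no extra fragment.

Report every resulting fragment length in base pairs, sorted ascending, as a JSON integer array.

Scan for sites:
  XjeII (GAATT, off=4): starts [7, 107, 159] → cuts [11, 111, 163]
  SqiX (GTGCC, off=2): starts [33, 98, 133, 148, 187] → cuts [35, 100, 135, 150, 189]
  UxaII (ATAACT, off=3): starts [1, 13, 23, 52, 58, 64, 75, 123] → cuts [4, 16, 26, 55, 61, 67, 78, 126]
  BxoIII (CCCC, off=1): starts [70, 172, 173, 178, 179] → cuts [71, 173, 174, 179, 180]
  DwuII (CTGGCGCA, off=5): starts [42, 84] → cuts [47, 89]

All cut coordinates (distinct, sorted): [4, 11, 16, 26, 35, 47, 55, 61, 67, 71, 78, 89, 100, 111, 126, 135, 150, 163, 173, 174, 179, 180, 189]

Fragment lengths:
  [0,4): 4 bp
  [4,11): 7 bp
  [11,16): 5 bp
  [16,26): 10 bp
  [26,35): 9 bp
  [35,47): 12 bp
  [47,55): 8 bp
  [55,61): 6 bp
  [61,67): 6 bp
  [67,71): 4 bp
  [71,78): 7 bp
  [78,89): 11 bp
  [89,100): 11 bp
  [100,111): 11 bp
  [111,126): 15 bp
  [126,135): 9 bp
  [135,150): 15 bp
  [150,163): 13 bp
  [163,173): 10 bp
  [173,174): 1 bp
  [174,179): 5 bp
  [179,180): 1 bp
  [180,189): 9 bp
  [189,196): 7 bp

[1,1,4,4,5,5,6,6,7,7,7,8,9,9,9,10,10,11,11,11,12,13,15,15]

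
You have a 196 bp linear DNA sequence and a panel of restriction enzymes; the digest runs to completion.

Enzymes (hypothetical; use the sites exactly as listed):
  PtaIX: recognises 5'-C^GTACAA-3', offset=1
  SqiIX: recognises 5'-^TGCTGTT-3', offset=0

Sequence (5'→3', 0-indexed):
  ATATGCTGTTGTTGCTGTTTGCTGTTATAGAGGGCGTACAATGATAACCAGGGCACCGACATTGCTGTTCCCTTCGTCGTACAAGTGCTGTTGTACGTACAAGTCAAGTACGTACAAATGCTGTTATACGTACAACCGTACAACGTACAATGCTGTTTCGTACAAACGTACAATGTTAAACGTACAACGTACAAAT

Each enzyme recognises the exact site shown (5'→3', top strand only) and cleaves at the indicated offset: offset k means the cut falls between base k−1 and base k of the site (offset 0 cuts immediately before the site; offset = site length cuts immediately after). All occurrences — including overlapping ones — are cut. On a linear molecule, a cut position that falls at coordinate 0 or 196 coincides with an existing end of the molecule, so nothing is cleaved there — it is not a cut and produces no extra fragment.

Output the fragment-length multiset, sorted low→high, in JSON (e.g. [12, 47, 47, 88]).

[3,6,7,7,7,7,7,8,8,8,9,9,11,11,14,15,16,16,27]

Scan for sites:
  PtaIX CGTACAA/1: at [34, 77, 95, 110, 128, 136, 143, 158, 166, 180, 187] ⇒ [35, 78, 96, 111, 129, 137, 144, 159, 167, 181, 188]
  SqiIX TGCTGTT/0: at [3, 12, 19, 62, 85, 118, 150] ⇒ [3, 12, 19, 62, 85, 118, 150]

All cut coordinates (distinct, sorted): [3, 12, 19, 35, 62, 78, 85, 96, 111, 118, 129, 137, 144, 150, 159, 167, 181, 188]

Fragment lengths:
  [0,3): 3 bp
  [3,12): 9 bp
  [12,19): 7 bp
  [19,35): 16 bp
  [35,62): 27 bp
  [62,78): 16 bp
  [78,85): 7 bp
  [85,96): 11 bp
  [96,111): 15 bp
  [111,118): 7 bp
  [118,129): 11 bp
  [129,137): 8 bp
  [137,144): 7 bp
  [144,150): 6 bp
  [150,159): 9 bp
  [159,167): 8 bp
  [167,181): 14 bp
  [181,188): 7 bp
  [188,196): 8 bp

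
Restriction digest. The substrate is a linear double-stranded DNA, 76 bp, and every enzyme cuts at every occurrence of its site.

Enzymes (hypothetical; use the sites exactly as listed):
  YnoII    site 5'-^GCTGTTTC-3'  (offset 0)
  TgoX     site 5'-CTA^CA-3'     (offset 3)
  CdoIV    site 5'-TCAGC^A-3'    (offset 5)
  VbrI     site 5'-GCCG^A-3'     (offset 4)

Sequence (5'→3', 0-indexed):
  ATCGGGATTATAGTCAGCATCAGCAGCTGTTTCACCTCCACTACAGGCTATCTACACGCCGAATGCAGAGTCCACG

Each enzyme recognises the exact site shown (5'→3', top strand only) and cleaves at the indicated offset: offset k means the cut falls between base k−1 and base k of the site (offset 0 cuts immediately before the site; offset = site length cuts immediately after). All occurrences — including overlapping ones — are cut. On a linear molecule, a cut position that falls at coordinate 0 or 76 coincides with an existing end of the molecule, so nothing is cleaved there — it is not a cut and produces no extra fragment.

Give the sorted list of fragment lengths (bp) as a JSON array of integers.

Scan for sites:
  YnoII (GCTGTTTC, off=0): starts [25] → cuts [25]
  TgoX (CTACA, off=3): starts [40, 51] → cuts [43, 54]
  CdoIV (TCAGCA, off=5): starts [13, 19] → cuts [18, 24]
  VbrI (GCCGA, off=4): starts [57] → cuts [61]

All cut coordinates (distinct, sorted): [18, 24, 25, 43, 54, 61]

Fragment lengths:
  [0,18): 18 bp
  [18,24): 6 bp
  [24,25): 1 bp
  [25,43): 18 bp
  [43,54): 11 bp
  [54,61): 7 bp
  [61,76): 15 bp

[1,6,7,11,15,18,18]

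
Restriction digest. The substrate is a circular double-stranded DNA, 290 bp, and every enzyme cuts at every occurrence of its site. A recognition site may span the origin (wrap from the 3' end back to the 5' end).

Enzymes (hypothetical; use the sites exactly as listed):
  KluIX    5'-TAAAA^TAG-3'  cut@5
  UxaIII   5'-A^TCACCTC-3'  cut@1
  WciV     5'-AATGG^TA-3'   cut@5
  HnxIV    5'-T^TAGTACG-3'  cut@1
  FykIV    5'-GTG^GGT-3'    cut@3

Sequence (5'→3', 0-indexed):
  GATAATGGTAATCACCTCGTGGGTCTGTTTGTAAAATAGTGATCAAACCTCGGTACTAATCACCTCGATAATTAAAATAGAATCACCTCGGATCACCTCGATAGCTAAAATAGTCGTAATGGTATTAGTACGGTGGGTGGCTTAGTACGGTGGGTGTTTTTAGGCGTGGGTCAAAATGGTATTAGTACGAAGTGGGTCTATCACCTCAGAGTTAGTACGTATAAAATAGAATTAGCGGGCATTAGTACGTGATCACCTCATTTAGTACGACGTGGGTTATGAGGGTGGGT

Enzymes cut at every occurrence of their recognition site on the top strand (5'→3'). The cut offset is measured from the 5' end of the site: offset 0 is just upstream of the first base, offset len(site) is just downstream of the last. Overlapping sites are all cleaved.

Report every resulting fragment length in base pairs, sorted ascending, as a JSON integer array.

[3,3,3,5,6,7,10,10,10,10,10,10,11,11,12,12,12,12,13,14,15,16,16,18,18,23]

Per-enzyme occurrences:
  KluIX TAAAATAG/5: at [31, 72, 105, 221] ⇒ [36, 77, 110, 226]
  UxaIII ATCACCTC/1: at [10, 58, 81, 91, 199, 251] ⇒ [11, 59, 82, 92, 200, 252]
  WciV AATGGTA/5: at [3, 117, 174] ⇒ [8, 122, 179]
  HnxIV TTAGTACG/1: at [124, 141, 181, 211, 241, 261] ⇒ [125, 142, 182, 212, 242, 262]
  FykIV GTGGGT/3: at [18, 132, 149, 165, 191, 271, 284] ⇒ [21, 135, 152, 168, 194, 274, 287]

All cut coordinates (distinct, sorted): [8, 11, 21, 36, 59, 77, 82, 92, 110, 122, 125, 135, 142, 152, 168, 179, 182, 194, 200, 212, 226, 242, 252, 262, 274, 287]

Fragments:
  8→11: 3 bp
  11→21: 10 bp
  21→36: 15 bp
  36→59: 23 bp
  59→77: 18 bp
  77→82: 5 bp
  82→92: 10 bp
  92→110: 18 bp
  110→122: 12 bp
  122→125: 3 bp
  125→135: 10 bp
  135→142: 7 bp
  142→152: 10 bp
  152→168: 16 bp
  168→179: 11 bp
  179→182: 3 bp
  182→194: 12 bp
  194→200: 6 bp
  200→212: 12 bp
  212→226: 14 bp
  226→242: 16 bp
  242→252: 10 bp
  252→262: 10 bp
  262→274: 12 bp
  274→287: 13 bp
  287→8 (wrap): 290-287+8 = 11 bp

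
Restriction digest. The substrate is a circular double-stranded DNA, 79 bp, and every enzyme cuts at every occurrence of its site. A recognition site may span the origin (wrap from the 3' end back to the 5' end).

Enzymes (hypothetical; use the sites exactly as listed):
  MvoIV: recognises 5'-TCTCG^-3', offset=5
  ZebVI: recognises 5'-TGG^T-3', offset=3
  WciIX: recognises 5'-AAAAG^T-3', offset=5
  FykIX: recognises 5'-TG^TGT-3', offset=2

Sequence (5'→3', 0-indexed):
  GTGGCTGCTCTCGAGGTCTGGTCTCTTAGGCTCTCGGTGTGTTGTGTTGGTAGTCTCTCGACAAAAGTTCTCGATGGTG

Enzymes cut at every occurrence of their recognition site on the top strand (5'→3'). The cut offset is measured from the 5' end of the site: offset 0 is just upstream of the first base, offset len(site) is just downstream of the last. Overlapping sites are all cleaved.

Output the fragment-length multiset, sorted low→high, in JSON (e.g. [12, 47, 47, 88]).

[3,3,4,5,6,6,7,8,10,12,15]

Scan for sites:
  MvoIV (TCTCG, off=5): starts [8, 31, 55, 68] → cuts [13, 36, 60, 73]
  ZebVI (TGGT, off=3): starts [18, 47, 74, 77] → cuts [1, 21, 50, 77]
  WciIX (AAAAGT, off=5): starts [62] → cuts [67]
  FykIX (TGTGT, off=2): starts [37, 42] → cuts [39, 44]

Pooled cuts: [1, 13, 21, 36, 39, 44, 50, 60, 67, 73, 77]

Fragment lengths:
  1→13: 12 bp
  13→21: 8 bp
  21→36: 15 bp
  36→39: 3 bp
  39→44: 5 bp
  44→50: 6 bp
  50→60: 10 bp
  60→67: 7 bp
  67→73: 6 bp
  73→77: 4 bp
  77→1 (wrap): 79-77+1 = 3 bp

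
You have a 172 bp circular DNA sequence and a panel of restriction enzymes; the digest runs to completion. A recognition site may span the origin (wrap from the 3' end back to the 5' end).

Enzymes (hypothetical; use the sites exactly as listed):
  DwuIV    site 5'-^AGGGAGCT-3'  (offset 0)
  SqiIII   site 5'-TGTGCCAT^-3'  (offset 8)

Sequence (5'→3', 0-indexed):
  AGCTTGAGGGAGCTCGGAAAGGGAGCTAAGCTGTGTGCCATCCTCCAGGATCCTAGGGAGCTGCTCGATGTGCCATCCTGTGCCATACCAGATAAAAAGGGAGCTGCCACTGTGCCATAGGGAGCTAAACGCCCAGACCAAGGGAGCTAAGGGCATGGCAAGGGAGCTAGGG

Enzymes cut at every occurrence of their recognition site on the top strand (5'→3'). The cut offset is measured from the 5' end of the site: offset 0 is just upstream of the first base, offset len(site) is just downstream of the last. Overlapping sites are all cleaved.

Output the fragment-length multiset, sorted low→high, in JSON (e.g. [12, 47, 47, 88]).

[8,10,10,11,13,13,20,21,22,22,22]

Per-enzyme occurrences:
  DwuIV (AGGGAGCT, off=0): starts [6, 19, 54, 97, 118, 140, 160, 168] → cuts [6, 19, 54, 97, 118, 140, 160, 168]
  SqiIII (TGTGCCAT, off=8): starts [33, 68, 78, 110] → cuts [41, 76, 86, 118]

All cut coordinates (distinct, sorted): [6, 19, 41, 54, 76, 86, 97, 118, 140, 160, 168]

Fragments:
  6→19: 13 bp
  19→41: 22 bp
  41→54: 13 bp
  54→76: 22 bp
  76→86: 10 bp
  86→97: 11 bp
  97→118: 21 bp
  118→140: 22 bp
  140→160: 20 bp
  160→168: 8 bp
  168→6 (wrap): 172-168+6 = 10 bp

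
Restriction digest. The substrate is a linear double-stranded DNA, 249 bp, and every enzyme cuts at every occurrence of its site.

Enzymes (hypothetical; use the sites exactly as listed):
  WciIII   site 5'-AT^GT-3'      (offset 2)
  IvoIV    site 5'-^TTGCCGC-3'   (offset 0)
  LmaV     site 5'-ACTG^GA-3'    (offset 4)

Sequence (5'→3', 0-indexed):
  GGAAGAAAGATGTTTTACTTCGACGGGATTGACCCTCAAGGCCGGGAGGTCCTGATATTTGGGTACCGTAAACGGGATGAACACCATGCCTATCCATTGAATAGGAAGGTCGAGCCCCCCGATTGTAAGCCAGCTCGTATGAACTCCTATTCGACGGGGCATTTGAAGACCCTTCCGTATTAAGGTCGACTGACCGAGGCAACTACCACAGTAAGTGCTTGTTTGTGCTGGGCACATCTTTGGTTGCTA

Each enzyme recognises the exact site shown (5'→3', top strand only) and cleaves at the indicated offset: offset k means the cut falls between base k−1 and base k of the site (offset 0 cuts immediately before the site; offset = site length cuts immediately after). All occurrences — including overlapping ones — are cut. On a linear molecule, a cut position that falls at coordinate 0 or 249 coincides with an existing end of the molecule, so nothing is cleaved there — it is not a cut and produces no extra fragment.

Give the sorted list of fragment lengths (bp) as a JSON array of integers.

[11,238]

Scan for sites:
  WciIII (ATGT, off=2): starts [9] → cuts [11]
  IvoIV (TTGCCGC, off=0): no sites
  LmaV (ACTGGA, off=4): no sites

Pooled cuts: [11]

Fragment lengths:
  [0,11): 11 bp
  [11,249): 238 bp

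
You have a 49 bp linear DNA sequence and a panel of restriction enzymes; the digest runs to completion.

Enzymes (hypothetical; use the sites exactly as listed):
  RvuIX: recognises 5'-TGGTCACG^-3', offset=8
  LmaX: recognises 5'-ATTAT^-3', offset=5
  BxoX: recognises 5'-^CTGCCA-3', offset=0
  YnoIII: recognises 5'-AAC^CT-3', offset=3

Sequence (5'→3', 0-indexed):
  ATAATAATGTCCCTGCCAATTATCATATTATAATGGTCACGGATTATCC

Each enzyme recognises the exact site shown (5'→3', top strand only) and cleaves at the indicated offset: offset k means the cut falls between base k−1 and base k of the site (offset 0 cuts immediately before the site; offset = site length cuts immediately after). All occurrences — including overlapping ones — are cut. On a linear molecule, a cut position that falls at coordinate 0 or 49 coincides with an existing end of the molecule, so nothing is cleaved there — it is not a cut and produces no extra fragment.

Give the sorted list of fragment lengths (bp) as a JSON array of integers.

Scan for sites:
  RvuIX (TGGTCACG, off=8): starts [33] → cuts [41]
  LmaX (ATTAT, off=5): starts [18, 26, 42] → cuts [23, 31, 47]
  BxoX (CTGCCA, off=0): starts [12] → cuts [12]
  YnoIII (AACCT, off=3): no sites

All cut coordinates (distinct, sorted): [12, 23, 31, 41, 47]

Fragment lengths:
  [0,12): 12 bp
  [12,23): 11 bp
  [23,31): 8 bp
  [31,41): 10 bp
  [41,47): 6 bp
  [47,49): 2 bp

[2,6,8,10,11,12]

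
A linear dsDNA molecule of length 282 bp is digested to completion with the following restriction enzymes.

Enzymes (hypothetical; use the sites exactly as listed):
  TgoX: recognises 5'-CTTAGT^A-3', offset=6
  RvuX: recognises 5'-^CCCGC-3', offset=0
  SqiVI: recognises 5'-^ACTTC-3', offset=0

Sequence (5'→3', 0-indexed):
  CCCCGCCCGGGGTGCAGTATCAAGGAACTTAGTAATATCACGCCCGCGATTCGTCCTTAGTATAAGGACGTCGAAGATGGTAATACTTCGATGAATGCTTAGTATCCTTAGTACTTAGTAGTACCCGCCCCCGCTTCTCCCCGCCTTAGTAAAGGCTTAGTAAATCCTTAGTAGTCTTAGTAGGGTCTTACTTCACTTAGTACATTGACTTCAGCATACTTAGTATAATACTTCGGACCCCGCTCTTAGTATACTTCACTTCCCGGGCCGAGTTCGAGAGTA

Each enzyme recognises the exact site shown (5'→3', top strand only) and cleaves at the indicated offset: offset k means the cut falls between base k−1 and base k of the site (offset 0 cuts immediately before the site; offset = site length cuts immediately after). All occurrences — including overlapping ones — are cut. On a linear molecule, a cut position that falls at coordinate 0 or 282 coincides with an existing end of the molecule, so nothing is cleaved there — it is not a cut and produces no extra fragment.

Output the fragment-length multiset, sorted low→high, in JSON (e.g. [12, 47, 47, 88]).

[1,2,4,5,5,6,6,7,8,9,9,9,9,10,11,11,11,12,12,17,19,19,23,25,32]

Scan for sites:
  TgoX CTTAGTA/6: at [27, 55, 97, 106, 113, 144, 155, 166, 175, 195, 218, 244] ⇒ [33, 61, 103, 112, 119, 150, 161, 172, 181, 201, 224, 250]
  RvuX CCCGC/0: at [1, 42, 123, 129, 139, 238] ⇒ [1, 42, 123, 129, 139, 238]
  SqiVI ACTTC/0: at [84, 189, 207, 229, 252, 257] ⇒ [84, 189, 207, 229, 252, 257]

Pooled cuts: [1, 33, 42, 61, 84, 103, 112, 119, 123, 129, 139, 150, 161, 172, 181, 189, 201, 207, 224, 229, 238, 250, 252, 257]

Fragment lengths:
  [0,1): 1 bp
  [1,33): 32 bp
  [33,42): 9 bp
  [42,61): 19 bp
  [61,84): 23 bp
  [84,103): 19 bp
  [103,112): 9 bp
  [112,119): 7 bp
  [119,123): 4 bp
  [123,129): 6 bp
  [129,139): 10 bp
  [139,150): 11 bp
  [150,161): 11 bp
  [161,172): 11 bp
  [172,181): 9 bp
  [181,189): 8 bp
  [189,201): 12 bp
  [201,207): 6 bp
  [207,224): 17 bp
  [224,229): 5 bp
  [229,238): 9 bp
  [238,250): 12 bp
  [250,252): 2 bp
  [252,257): 5 bp
  [257,282): 25 bp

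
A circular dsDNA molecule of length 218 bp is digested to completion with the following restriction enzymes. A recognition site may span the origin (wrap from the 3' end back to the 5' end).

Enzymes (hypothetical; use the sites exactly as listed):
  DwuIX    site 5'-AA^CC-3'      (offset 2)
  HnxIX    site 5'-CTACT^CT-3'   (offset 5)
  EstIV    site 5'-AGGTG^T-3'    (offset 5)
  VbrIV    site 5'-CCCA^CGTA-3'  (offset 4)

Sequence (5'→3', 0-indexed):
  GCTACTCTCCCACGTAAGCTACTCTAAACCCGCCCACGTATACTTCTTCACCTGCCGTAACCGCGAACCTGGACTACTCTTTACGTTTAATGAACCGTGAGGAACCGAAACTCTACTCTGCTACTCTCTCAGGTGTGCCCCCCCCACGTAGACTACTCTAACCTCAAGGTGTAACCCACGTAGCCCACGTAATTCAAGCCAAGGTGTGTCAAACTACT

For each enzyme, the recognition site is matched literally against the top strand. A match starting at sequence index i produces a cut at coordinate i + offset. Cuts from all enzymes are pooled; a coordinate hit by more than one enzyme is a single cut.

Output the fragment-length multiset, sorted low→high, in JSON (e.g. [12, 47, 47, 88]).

Per-enzyme occurrences:
  DwuIX (AACC, off=2): starts [26, 58, 65, 92, 102, 159, 172] → cuts [28, 60, 67, 94, 104, 161, 174]
  HnxIX (CTACTCT, off=5): starts [1, 18, 73, 112, 120, 152] → cuts [6, 23, 78, 117, 125, 157]
  EstIV (AGGTGT, off=5): starts [130, 166, 201] → cuts [135, 171, 206]
  VbrIV (CCCACGTA, off=4): starts [8, 32, 142, 174, 183] → cuts [12, 36, 146, 178, 187]

Pooled cuts: [6, 12, 23, 28, 36, 60, 67, 78, 94, 104, 117, 125, 135, 146, 157, 161, 171, 174, 178, 187, 206]

Fragment lengths:
  6→12: 6 bp
  12→23: 11 bp
  23→28: 5 bp
  28→36: 8 bp
  36→60: 24 bp
  60→67: 7 bp
  67→78: 11 bp
  78→94: 16 bp
  94→104: 10 bp
  104→117: 13 bp
  117→125: 8 bp
  125→135: 10 bp
  135→146: 11 bp
  146→157: 11 bp
  157→161: 4 bp
  161→171: 10 bp
  171→174: 3 bp
  174→178: 4 bp
  178→187: 9 bp
  187→206: 19 bp
  206→6 (wrap): 218-206+6 = 18 bp

[3,4,4,5,6,7,8,8,9,10,10,10,11,11,11,11,13,16,18,19,24]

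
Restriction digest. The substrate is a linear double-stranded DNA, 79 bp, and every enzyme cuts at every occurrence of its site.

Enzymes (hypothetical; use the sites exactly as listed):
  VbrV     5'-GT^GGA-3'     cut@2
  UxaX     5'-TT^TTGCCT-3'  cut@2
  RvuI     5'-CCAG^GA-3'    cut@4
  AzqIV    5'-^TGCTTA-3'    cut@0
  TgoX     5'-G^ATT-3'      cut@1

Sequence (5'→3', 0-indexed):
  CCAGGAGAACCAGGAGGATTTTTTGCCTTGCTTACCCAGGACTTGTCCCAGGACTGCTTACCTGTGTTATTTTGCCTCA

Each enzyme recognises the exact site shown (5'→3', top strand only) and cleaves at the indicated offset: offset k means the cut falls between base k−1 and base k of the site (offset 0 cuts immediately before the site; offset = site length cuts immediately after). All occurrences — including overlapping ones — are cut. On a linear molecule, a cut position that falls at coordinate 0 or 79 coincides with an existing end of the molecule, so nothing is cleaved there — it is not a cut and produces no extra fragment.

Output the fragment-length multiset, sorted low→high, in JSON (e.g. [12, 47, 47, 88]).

Site scan:
  VbrV (GTGGA, off=2): no sites
  UxaX (TTTTGCCT, off=2): starts [20, 69] → cuts [22, 71]
  RvuI (CCAGGA, off=4): starts [0, 9, 35, 47] → cuts [4, 13, 39, 51]
  AzqIV (TGCTTA, off=0): starts [28, 54] → cuts [28, 54]
  TgoX (GATT, off=1): starts [16] → cuts [17]

Pooled cuts: [4, 13, 17, 22, 28, 39, 51, 54, 71]

Fragments:
  [0,4): 4 bp
  [4,13): 9 bp
  [13,17): 4 bp
  [17,22): 5 bp
  [22,28): 6 bp
  [28,39): 11 bp
  [39,51): 12 bp
  [51,54): 3 bp
  [54,71): 17 bp
  [71,79): 8 bp

[3,4,4,5,6,8,9,11,12,17]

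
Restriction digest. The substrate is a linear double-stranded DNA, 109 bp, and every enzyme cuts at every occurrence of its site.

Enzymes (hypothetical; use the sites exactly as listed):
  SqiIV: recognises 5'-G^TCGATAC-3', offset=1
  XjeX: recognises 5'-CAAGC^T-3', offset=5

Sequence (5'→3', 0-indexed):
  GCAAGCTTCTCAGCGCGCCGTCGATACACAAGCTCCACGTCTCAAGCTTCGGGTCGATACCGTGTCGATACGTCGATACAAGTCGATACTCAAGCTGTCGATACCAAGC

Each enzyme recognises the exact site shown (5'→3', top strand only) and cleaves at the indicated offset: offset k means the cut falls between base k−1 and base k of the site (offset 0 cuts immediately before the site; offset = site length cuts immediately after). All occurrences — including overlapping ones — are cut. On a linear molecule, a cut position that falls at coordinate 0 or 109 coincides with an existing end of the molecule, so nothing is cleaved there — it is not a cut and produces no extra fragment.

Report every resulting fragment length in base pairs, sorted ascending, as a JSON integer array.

Per-enzyme occurrences:
  SqiIV (GTCGATAC, off=1): starts [19, 52, 63, 71, 81, 96] → cuts [20, 53, 64, 72, 82, 97]
  XjeX (CAAGCT, off=5): starts [1, 28, 42, 90] → cuts [6, 33, 47, 95]

All cut coordinates (distinct, sorted): [6, 20, 33, 47, 53, 64, 72, 82, 95, 97]

Fragments:
  [0,6): 6 bp
  [6,20): 14 bp
  [20,33): 13 bp
  [33,47): 14 bp
  [47,53): 6 bp
  [53,64): 11 bp
  [64,72): 8 bp
  [72,82): 10 bp
  [82,95): 13 bp
  [95,97): 2 bp
  [97,109): 12 bp

[2,6,6,8,10,11,12,13,13,14,14]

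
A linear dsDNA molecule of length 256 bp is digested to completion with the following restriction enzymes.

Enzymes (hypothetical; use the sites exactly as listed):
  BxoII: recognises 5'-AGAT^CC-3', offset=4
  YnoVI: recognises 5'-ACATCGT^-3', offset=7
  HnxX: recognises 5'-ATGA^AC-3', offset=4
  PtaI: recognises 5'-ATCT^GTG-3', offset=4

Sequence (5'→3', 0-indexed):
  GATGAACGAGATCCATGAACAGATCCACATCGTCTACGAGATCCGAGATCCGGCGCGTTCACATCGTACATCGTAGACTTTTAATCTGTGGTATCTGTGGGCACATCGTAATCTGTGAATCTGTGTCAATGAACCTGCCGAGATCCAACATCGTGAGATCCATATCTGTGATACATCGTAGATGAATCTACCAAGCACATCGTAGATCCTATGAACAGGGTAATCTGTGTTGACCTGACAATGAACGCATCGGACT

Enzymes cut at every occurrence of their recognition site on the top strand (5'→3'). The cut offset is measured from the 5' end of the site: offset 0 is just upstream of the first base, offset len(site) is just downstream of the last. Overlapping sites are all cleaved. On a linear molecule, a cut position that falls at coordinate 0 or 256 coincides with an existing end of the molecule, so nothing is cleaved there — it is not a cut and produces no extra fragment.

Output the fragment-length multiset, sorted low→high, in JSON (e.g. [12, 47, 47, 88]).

[4,5,5,5,6,6,7,7,7,7,8,8,9,9,9,10,10,12,12,12,12,13,13,18,18,24]

Scan for sites:
  BxoII AGATCC/4: at [8, 20, 38, 45, 140, 155, 203] ⇒ [12, 24, 42, 49, 144, 159, 207]
  YnoVI ACATCGT/7: at [26, 60, 67, 102, 147, 172, 196] ⇒ [33, 67, 74, 109, 154, 179, 203]
  HnxX ATGAAC/4: at [1, 14, 128, 210, 240] ⇒ [5, 18, 132, 214, 244]
  PtaI ATCTGTG/4: at [83, 92, 110, 118, 163, 222] ⇒ [87, 96, 114, 122, 167, 226]

Pooled cuts: [5, 12, 18, 24, 33, 42, 49, 67, 74, 87, 96, 109, 114, 122, 132, 144, 154, 159, 167, 179, 203, 207, 214, 226, 244]

Fragment lengths:
  [0,5): 5 bp
  [5,12): 7 bp
  [12,18): 6 bp
  [18,24): 6 bp
  [24,33): 9 bp
  [33,42): 9 bp
  [42,49): 7 bp
  [49,67): 18 bp
  [67,74): 7 bp
  [74,87): 13 bp
  [87,96): 9 bp
  [96,109): 13 bp
  [109,114): 5 bp
  [114,122): 8 bp
  [122,132): 10 bp
  [132,144): 12 bp
  [144,154): 10 bp
  [154,159): 5 bp
  [159,167): 8 bp
  [167,179): 12 bp
  [179,203): 24 bp
  [203,207): 4 bp
  [207,214): 7 bp
  [214,226): 12 bp
  [226,244): 18 bp
  [244,256): 12 bp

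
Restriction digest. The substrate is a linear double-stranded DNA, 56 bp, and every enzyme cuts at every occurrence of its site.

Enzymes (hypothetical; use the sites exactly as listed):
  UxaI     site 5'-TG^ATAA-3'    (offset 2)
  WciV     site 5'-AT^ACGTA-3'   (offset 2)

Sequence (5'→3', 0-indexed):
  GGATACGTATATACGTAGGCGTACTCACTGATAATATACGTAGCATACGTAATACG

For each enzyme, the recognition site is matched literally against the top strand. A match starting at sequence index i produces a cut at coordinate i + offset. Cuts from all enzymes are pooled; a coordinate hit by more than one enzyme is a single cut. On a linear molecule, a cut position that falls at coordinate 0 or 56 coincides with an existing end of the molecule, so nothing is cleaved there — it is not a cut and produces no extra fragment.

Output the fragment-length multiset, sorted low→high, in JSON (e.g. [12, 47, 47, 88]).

Scan for sites:
  UxaI (TGATAA, off=2): starts [28] → cuts [30]
  WciV (ATACGTA, off=2): starts [2, 10, 35, 44] → cuts [4, 12, 37, 46]

Pooled cuts: [4, 12, 30, 37, 46]

Fragments:
  [0,4): 4 bp
  [4,12): 8 bp
  [12,30): 18 bp
  [30,37): 7 bp
  [37,46): 9 bp
  [46,56): 10 bp

[4,7,8,9,10,18]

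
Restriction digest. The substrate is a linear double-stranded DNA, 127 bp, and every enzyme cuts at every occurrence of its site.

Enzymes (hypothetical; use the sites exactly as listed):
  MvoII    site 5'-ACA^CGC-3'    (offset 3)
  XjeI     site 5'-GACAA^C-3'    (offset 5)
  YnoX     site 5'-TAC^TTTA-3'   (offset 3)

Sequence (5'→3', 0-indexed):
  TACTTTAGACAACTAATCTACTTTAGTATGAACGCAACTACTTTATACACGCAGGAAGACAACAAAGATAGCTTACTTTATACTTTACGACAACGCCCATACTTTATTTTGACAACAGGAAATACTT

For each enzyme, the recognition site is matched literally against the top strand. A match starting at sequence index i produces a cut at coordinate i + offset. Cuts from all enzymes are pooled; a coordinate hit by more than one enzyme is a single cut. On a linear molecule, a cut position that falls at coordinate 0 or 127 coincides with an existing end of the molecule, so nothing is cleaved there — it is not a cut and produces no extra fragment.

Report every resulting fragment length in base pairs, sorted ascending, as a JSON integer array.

Per-enzyme occurrences:
  MvoII (ACACGC, off=3): starts [46] → cuts [49]
  XjeI (GACAAC, off=5): starts [7, 57, 88, 110] → cuts [12, 62, 93, 115]
  YnoX (TACTTTA, off=3): starts [0, 18, 38, 73, 80, 99] → cuts [3, 21, 41, 76, 83, 102]

Pooled cuts: [3, 12, 21, 41, 49, 62, 76, 83, 93, 102, 115]

Fragment lengths:
  [0,3): 3 bp
  [3,12): 9 bp
  [12,21): 9 bp
  [21,41): 20 bp
  [41,49): 8 bp
  [49,62): 13 bp
  [62,76): 14 bp
  [76,83): 7 bp
  [83,93): 10 bp
  [93,102): 9 bp
  [102,115): 13 bp
  [115,127): 12 bp

[3,7,8,9,9,9,10,12,13,13,14,20]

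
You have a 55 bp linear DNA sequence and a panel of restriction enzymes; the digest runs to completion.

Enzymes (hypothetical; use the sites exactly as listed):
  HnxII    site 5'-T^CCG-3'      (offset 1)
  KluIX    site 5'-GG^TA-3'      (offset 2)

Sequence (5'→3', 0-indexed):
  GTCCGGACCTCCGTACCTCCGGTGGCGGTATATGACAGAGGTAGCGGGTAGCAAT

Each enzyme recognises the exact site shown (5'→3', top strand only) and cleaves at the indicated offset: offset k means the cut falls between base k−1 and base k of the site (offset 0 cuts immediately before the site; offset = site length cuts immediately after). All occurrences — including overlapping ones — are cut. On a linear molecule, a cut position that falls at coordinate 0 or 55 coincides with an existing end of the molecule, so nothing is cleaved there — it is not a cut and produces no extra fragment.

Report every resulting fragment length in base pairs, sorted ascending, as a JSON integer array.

[2,7,7,8,8,10,13]

Site scan:
  HnxII TCCG/1: at [1, 9, 17] ⇒ [2, 10, 18]
  KluIX GGTA/2: at [26, 39, 46] ⇒ [28, 41, 48]

All cut coordinates (distinct, sorted): [2, 10, 18, 28, 41, 48]

Fragments:
  [0,2): 2 bp
  [2,10): 8 bp
  [10,18): 8 bp
  [18,28): 10 bp
  [28,41): 13 bp
  [41,48): 7 bp
  [48,55): 7 bp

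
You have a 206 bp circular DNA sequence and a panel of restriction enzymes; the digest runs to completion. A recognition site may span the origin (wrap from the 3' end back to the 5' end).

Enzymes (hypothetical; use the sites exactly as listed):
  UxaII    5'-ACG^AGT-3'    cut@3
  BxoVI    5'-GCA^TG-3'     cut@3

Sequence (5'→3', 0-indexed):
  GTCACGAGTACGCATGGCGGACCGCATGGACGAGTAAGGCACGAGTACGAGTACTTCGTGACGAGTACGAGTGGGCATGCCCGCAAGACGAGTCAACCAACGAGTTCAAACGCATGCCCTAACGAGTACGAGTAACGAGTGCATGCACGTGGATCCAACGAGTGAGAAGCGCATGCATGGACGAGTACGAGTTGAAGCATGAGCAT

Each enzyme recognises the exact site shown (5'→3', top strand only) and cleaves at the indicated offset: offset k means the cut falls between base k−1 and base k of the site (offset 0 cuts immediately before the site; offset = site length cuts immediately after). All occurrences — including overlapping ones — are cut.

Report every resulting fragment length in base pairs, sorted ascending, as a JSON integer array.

[4,6,6,6,6,6,6,6,6,7,7,8,8,10,10,11,12,12,12,13,13,14,17]

Site scan:
  UxaII ACGAGT/3: at [3, 29, 40, 46, 60, 66, 87, 99, 121, 127, 134, 157, 180, 186] ⇒ [6, 32, 43, 49, 63, 69, 90, 102, 124, 130, 137, 160, 183, 189]
  BxoVI GCATG/3: at [11, 23, 74, 111, 140, 170, 174, 196, 202] ⇒ [14, 26, 77, 114, 143, 173, 177, 199, 205]

All cut coordinates (distinct, sorted): [6, 14, 26, 32, 43, 49, 63, 69, 77, 90, 102, 114, 124, 130, 137, 143, 160, 173, 177, 183, 189, 199, 205]

Fragment lengths:
  6→14: 8 bp
  14→26: 12 bp
  26→32: 6 bp
  32→43: 11 bp
  43→49: 6 bp
  49→63: 14 bp
  63→69: 6 bp
  69→77: 8 bp
  77→90: 13 bp
  90→102: 12 bp
  102→114: 12 bp
  114→124: 10 bp
  124→130: 6 bp
  130→137: 7 bp
  137→143: 6 bp
  143→160: 17 bp
  160→173: 13 bp
  173→177: 4 bp
  177→183: 6 bp
  183→189: 6 bp
  189→199: 10 bp
  199→205: 6 bp
  205→6 (wrap): 206-205+6 = 7 bp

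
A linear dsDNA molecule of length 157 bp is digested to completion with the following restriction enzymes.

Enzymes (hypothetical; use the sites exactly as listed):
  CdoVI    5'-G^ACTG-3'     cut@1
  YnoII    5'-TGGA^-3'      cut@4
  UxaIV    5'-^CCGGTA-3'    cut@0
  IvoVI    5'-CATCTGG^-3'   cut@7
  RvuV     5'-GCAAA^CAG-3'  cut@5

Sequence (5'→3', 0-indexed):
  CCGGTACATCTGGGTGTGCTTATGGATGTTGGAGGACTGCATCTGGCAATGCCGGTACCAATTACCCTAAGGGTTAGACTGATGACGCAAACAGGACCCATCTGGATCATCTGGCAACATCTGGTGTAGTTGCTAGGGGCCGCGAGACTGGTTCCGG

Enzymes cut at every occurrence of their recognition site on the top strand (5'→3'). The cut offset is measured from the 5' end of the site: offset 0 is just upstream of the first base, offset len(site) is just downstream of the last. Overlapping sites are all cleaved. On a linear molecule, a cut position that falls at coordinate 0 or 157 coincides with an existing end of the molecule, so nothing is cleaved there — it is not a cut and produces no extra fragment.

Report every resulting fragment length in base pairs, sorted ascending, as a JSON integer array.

[1,2,5,7,8,10,11,11,13,13,14,14,22,26]

Per-enzyme occurrences:
  CdoVI (GACTG, off=1): starts [34, 76, 145] → cuts [35, 77, 146]
  YnoII (TGGA, off=4): starts [22, 29, 102] → cuts [26, 33, 106]
  UxaIV (CCGGTA, off=0): starts [0, 51] → cuts [51] (position 0 is a terminus of the linear molecule — no cut)
  IvoVI (CATCTGG, off=7): starts [6, 39, 98, 107, 117] → cuts [13, 46, 105, 114, 124]
  RvuV (GCAAACAG, off=5): starts [86] → cuts [91]

All cut coordinates (distinct, sorted): [13, 26, 33, 35, 46, 51, 77, 91, 105, 106, 114, 124, 146]

Fragment lengths:
  [0,13): 13 bp
  [13,26): 13 bp
  [26,33): 7 bp
  [33,35): 2 bp
  [35,46): 11 bp
  [46,51): 5 bp
  [51,77): 26 bp
  [77,91): 14 bp
  [91,105): 14 bp
  [105,106): 1 bp
  [106,114): 8 bp
  [114,124): 10 bp
  [124,146): 22 bp
  [146,157): 11 bp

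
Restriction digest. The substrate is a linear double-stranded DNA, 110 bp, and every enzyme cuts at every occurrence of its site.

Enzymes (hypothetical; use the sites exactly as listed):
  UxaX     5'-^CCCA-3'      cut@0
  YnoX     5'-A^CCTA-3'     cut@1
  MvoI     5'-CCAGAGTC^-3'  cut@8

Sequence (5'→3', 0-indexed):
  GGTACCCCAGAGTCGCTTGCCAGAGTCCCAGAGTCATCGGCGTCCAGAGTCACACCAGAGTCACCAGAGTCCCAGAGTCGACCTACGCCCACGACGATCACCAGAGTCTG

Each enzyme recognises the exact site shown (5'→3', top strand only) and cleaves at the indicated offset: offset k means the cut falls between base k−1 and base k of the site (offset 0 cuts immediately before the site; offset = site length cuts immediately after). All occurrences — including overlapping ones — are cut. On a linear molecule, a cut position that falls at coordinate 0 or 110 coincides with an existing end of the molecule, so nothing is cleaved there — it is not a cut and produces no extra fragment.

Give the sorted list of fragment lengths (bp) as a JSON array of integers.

Per-enzyme occurrences:
  UxaX CCCA/0: at [5, 26, 70, 87] ⇒ [5, 26, 70, 87]
  YnoX ACCTA/1: at [80] ⇒ [81]
  MvoI CCAGAGTC/8: at [6, 19, 27, 43, 54, 63, 71, 100] ⇒ [14, 27, 35, 51, 62, 71, 79, 108]

Pooled cuts: [5, 14, 26, 27, 35, 51, 62, 70, 71, 79, 81, 87, 108]

Fragments:
  [0,5): 5 bp
  [5,14): 9 bp
  [14,26): 12 bp
  [26,27): 1 bp
  [27,35): 8 bp
  [35,51): 16 bp
  [51,62): 11 bp
  [62,70): 8 bp
  [70,71): 1 bp
  [71,79): 8 bp
  [79,81): 2 bp
  [81,87): 6 bp
  [87,108): 21 bp
  [108,110): 2 bp

[1,1,2,2,5,6,8,8,8,9,11,12,16,21]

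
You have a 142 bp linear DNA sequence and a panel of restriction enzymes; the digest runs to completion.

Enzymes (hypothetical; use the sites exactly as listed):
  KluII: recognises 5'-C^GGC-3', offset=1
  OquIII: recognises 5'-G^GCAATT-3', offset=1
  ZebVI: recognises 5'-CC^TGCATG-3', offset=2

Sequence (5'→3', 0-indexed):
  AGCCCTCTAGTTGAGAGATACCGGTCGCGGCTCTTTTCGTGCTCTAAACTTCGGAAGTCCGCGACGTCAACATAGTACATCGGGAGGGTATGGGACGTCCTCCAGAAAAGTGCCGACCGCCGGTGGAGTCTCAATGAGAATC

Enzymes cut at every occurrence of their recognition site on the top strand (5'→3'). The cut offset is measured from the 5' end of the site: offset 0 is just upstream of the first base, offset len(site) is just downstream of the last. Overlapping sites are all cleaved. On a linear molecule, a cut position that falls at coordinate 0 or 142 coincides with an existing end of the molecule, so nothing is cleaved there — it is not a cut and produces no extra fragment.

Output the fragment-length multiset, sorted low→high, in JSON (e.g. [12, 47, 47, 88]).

[28,114]

Per-enzyme occurrences:
  KluII CGGC/1: at [27] ⇒ [28]
  OquIII (GGCAATT, off=1): no sites
  ZebVI (CCTGCATG, off=2): no sites

All cut coordinates (distinct, sorted): [28]

Fragment lengths:
  [0,28): 28 bp
  [28,142): 114 bp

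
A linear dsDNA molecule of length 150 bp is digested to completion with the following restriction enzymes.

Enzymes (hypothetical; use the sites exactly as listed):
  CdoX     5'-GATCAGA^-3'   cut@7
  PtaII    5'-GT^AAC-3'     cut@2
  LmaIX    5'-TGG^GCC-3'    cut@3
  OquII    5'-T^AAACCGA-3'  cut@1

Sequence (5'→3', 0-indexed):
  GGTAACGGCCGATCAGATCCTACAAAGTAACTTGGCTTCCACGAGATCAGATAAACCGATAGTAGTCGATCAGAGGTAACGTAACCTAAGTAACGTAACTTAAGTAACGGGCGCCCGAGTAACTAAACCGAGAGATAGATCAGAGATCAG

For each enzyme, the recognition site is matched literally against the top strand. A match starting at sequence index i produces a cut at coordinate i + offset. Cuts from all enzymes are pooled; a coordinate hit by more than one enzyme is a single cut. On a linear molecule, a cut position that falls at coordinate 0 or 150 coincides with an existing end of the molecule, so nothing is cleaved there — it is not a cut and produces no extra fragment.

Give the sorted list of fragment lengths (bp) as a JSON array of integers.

Scan for sites:
  CdoX (GATCAGA, off=7): starts [10, 44, 67, 137] → cuts [17, 51, 74, 144]
  PtaII (GTAAC, off=2): starts [1, 26, 75, 80, 89, 94, 103, 118] → cuts [3, 28, 77, 82, 91, 96, 105, 120]
  LmaIX (TGGGCC, off=3): no sites
  OquII (TAAACCGA, off=1): starts [51, 123] → cuts [52, 124]

All cut coordinates (distinct, sorted): [3, 17, 28, 51, 52, 74, 77, 82, 91, 96, 105, 120, 124, 144]

Fragment lengths:
  [0,3): 3 bp
  [3,17): 14 bp
  [17,28): 11 bp
  [28,51): 23 bp
  [51,52): 1 bp
  [52,74): 22 bp
  [74,77): 3 bp
  [77,82): 5 bp
  [82,91): 9 bp
  [91,96): 5 bp
  [96,105): 9 bp
  [105,120): 15 bp
  [120,124): 4 bp
  [124,144): 20 bp
  [144,150): 6 bp

[1,3,3,4,5,5,6,9,9,11,14,15,20,22,23]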